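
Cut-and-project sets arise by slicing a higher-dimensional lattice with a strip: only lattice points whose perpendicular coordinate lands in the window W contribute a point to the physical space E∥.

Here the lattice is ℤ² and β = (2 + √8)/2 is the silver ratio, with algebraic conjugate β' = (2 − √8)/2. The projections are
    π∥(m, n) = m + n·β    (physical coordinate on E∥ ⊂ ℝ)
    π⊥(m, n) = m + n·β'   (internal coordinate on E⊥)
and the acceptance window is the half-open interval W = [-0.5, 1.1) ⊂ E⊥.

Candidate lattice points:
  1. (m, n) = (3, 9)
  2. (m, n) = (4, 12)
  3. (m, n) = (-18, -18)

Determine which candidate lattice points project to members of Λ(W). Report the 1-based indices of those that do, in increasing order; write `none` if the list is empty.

none

β' = (2−√8)/2 ≈ -0.414214.
[1] lift (3,9): star map gives -0.727922; window check -0.5 ≤ -0.727922 < 1.1 is false → out
[2] lift (4,12): star map gives -0.970563; window check -0.5 ≤ -0.970563 < 1.1 is false → out
[3] lift (-18,-18): star map gives -10.544156; window check -0.5 ≤ -10.544156 < 1.1 is false → out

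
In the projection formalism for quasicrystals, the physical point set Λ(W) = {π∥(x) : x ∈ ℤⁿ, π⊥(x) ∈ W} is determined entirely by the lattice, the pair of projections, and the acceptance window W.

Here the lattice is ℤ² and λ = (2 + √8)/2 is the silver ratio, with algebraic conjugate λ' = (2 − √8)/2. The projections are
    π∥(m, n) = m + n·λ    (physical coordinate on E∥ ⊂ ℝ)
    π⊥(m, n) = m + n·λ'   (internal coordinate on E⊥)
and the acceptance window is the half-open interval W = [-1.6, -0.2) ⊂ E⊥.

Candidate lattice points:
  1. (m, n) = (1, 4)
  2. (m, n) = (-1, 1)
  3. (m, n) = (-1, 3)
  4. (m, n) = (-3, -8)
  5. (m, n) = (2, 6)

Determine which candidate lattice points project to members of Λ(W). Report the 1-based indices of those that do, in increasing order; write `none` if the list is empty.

1, 2, 5

Numerically λ ≈ 2.414214 and λ' = −1/λ ≈ -0.414214.
candidate 1: (m,n)=(1,4) → π∥ = 1+4·λ ≈ 10.656854, π⊥ = 1+4·λ' ≈ -0.656854 ∈ [-1.6, -0.2) ⇒ IN Λ
candidate 2: (m,n)=(-1,1) → π∥ = -1+1·λ ≈ 1.414214, π⊥ = -1+1·λ' ≈ -1.414214 ∈ [-1.6, -0.2) ⇒ IN Λ
candidate 3: (m,n)=(-1,3) → π∥ = -1+3·λ ≈ 6.242641, π⊥ = -1+3·λ' ≈ -2.242641 ∉ [-1.6, -0.2) ⇒ out
candidate 4: (m,n)=(-3,-8) → π∥ = -3-8·λ ≈ -22.313708, π⊥ = -3-8·λ' ≈ 0.313708 ∉ [-1.6, -0.2) ⇒ out
candidate 5: (m,n)=(2,6) → π∥ = 2+6·λ ≈ 16.485281, π⊥ = 2+6·λ' ≈ -0.485281 ∈ [-1.6, -0.2) ⇒ IN Λ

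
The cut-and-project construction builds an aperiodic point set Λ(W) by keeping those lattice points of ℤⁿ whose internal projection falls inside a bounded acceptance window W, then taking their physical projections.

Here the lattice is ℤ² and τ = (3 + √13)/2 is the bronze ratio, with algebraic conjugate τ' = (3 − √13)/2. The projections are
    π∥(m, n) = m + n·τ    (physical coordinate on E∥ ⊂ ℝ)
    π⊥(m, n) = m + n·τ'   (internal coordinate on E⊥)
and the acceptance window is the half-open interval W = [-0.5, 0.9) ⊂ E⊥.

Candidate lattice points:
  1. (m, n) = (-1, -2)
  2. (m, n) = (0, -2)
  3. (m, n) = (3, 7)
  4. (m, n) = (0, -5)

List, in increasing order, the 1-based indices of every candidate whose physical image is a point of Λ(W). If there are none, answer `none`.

1, 2, 3

Compute τ' = (3−√13)/2 = -0.30278, so π⊥(m,n) = m -0.30278·n.
#1 (-1,-2): internal coord -1 + (-2)·τ' = -0.39445; -0.39445 ∈ [-0.5, 0.9) → IN Λ
#2 (0,-2): internal coord 0 + (-2)·τ' = +0.60555; +0.60555 ∈ [-0.5, 0.9) → IN Λ
#3 (3,7): internal coord 3 + (7)·τ' = +0.88057; +0.88057 ∈ [-0.5, 0.9) → IN Λ
#4 (0,-5): internal coord 0 + (-5)·τ' = +1.51388; +1.51388 ∉ [-0.5, 0.9) → out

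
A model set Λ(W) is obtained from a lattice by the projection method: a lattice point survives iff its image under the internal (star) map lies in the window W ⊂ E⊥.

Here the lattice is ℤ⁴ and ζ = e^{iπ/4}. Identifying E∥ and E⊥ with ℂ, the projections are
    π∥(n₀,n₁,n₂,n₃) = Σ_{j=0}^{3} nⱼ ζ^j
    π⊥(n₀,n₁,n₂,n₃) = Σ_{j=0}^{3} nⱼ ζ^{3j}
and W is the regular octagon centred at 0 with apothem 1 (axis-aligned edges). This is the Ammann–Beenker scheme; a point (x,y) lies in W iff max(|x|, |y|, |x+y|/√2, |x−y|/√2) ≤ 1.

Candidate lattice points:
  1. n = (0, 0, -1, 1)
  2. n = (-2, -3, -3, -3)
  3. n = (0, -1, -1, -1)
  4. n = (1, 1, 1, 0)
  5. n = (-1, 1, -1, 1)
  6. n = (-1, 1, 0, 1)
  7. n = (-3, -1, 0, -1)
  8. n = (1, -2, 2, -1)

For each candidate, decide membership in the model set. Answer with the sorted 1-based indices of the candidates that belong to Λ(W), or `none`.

3, 4

Internal map: ζ^{3j} for j=0..3 gives (1,0), (−√2/2,√2/2), (0,−1), (√2/2,√2/2).
#1 (0, 0, -1, 1): internal (0.707107, 1.707107); octagon support 1.707107 vs apothem 1 → ∉ W
#2 (-2, -3, -3, -3): internal (-2.000000, -1.242641); octagon support 2.292893 vs apothem 1 → ∉ W
#3 (0, -1, -1, -1): internal (0.000000, -0.414214); octagon support 0.414214 vs apothem 1 → ∈ W
#4 (1, 1, 1, 0): internal (0.292893, -0.292893); octagon support 0.414214 vs apothem 1 → ∈ W
#5 (-1, 1, -1, 1): internal (-1.000000, 2.414214); octagon support 2.414214 vs apothem 1 → ∉ W
#6 (-1, 1, 0, 1): internal (-1.000000, 1.414214); octagon support 1.707107 vs apothem 1 → ∉ W
#7 (-3, -1, 0, -1): internal (-3.000000, -1.414214); octagon support 3.121320 vs apothem 1 → ∉ W
#8 (1, -2, 2, -1): internal (1.707107, -4.121320); octagon support 4.121320 vs apothem 1 → ∉ W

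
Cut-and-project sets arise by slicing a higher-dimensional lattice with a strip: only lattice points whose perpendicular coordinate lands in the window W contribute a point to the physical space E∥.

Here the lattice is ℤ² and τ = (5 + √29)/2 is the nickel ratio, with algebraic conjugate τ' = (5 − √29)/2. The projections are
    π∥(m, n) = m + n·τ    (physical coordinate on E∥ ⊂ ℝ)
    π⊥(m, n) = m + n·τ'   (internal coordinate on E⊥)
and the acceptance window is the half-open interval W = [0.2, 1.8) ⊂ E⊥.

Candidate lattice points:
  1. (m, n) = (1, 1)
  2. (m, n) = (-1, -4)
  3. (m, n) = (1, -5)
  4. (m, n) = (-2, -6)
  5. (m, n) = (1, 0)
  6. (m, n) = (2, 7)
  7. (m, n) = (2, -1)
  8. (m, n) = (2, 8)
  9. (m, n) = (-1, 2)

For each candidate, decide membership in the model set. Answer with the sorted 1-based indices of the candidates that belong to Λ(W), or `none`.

Compute τ' = (5−√29)/2 = -0.192582, so π⊥(m,n) = m -0.192582·n.
#1 (1,1): internal coord 1 + (1)·τ' = +0.807418; +0.807418 ∈ [0.2, 1.8) → IN Λ
#2 (-1,-4): internal coord -1 + (-4)·τ' = -0.229670; -0.229670 ∉ [0.2, 1.8) → out
#3 (1,-5): internal coord 1 + (-5)·τ' = +1.962912; +1.962912 ∉ [0.2, 1.8) → out
#4 (-2,-6): internal coord -2 + (-6)·τ' = -0.844506; -0.844506 ∉ [0.2, 1.8) → out
#5 (1,0): internal coord 1 + (0)·τ' = +1.000000; +1.000000 ∈ [0.2, 1.8) → IN Λ
#6 (2,7): internal coord 2 + (7)·τ' = +0.651923; +0.651923 ∈ [0.2, 1.8) → IN Λ
#7 (2,-1): internal coord 2 + (-1)·τ' = +2.192582; +2.192582 ∉ [0.2, 1.8) → out
#8 (2,8): internal coord 2 + (8)·τ' = +0.459341; +0.459341 ∈ [0.2, 1.8) → IN Λ
#9 (-1,2): internal coord -1 + (2)·τ' = -1.385165; -1.385165 ∉ [0.2, 1.8) → out

1, 5, 6, 8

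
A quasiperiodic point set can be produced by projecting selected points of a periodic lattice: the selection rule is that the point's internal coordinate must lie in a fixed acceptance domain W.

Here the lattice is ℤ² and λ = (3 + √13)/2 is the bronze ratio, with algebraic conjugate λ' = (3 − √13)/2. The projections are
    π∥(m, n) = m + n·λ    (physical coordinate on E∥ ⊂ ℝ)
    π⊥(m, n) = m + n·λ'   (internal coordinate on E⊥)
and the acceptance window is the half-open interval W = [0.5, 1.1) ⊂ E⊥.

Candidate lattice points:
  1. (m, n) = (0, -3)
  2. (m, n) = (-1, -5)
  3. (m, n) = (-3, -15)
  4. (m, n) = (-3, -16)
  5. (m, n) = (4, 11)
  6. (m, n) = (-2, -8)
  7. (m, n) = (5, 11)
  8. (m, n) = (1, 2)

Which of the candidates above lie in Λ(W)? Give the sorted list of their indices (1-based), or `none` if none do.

λ' = (3−√13)/2 ≈ -0.302776.
#1 (0,-3): internal coord 0 + (-3)·λ' = +0.908327; +0.908327 ∈ [0.5, 1.1) → IN Λ
#2 (-1,-5): internal coord -1 + (-5)·λ' = +0.513878; +0.513878 ∈ [0.5, 1.1) → IN Λ
#3 (-3,-15): internal coord -3 + (-15)·λ' = +1.541635; +1.541635 ∉ [0.5, 1.1) → out
#4 (-3,-16): internal coord -3 + (-16)·λ' = +1.844410; +1.844410 ∉ [0.5, 1.1) → out
#5 (4,11): internal coord 4 + (11)·λ' = +0.669468; +0.669468 ∈ [0.5, 1.1) → IN Λ
#6 (-2,-8): internal coord -2 + (-8)·λ' = +0.422205; +0.422205 ∉ [0.5, 1.1) → out
#7 (5,11): internal coord 5 + (11)·λ' = +1.669468; +1.669468 ∉ [0.5, 1.1) → out
#8 (1,2): internal coord 1 + (2)·λ' = +0.394449; +0.394449 ∉ [0.5, 1.1) → out

1, 2, 5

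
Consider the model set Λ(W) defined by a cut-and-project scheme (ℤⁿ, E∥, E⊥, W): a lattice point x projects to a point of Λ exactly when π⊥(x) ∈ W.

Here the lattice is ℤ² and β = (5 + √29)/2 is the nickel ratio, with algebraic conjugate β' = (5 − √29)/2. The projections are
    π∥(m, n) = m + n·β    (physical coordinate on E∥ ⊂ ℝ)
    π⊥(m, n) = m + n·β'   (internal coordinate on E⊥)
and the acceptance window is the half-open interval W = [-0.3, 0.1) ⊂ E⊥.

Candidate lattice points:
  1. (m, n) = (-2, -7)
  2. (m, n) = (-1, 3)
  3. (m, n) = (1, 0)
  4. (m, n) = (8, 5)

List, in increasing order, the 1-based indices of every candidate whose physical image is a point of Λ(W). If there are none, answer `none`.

Numerically β ≈ 5.192582 and β' = −1/β ≈ -0.192582.
[1] lift (-2,-7): star map gives -0.651923; window check -0.3 ≤ -0.651923 < 0.1 is false → out
[2] lift (-1,3): star map gives -1.577747; window check -0.3 ≤ -1.577747 < 0.1 is false → out
[3] lift (1,0): star map gives 1.000000; window check -0.3 ≤ 1.000000 < 0.1 is false → out
[4] lift (8,5): star map gives 7.037088; window check -0.3 ≤ 7.037088 < 0.1 is false → out

none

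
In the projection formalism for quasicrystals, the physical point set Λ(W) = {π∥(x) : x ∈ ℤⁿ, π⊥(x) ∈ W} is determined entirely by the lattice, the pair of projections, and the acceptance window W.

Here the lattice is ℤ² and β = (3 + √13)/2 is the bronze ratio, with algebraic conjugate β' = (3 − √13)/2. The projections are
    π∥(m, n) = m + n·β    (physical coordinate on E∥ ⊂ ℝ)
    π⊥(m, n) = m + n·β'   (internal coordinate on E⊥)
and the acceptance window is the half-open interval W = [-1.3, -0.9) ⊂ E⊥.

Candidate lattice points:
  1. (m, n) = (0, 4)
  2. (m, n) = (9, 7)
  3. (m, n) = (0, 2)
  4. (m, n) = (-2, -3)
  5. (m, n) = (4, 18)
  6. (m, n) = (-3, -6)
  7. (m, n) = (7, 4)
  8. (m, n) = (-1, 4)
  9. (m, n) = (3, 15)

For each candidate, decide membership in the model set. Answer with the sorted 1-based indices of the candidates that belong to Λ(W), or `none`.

1, 4, 6

β' = (3−√13)/2 ≈ -0.302776.
candidate 1: (m,n)=(0,4) → π∥ = 0+4·β ≈ 13.211103, π⊥ = 0+4·β' ≈ -1.211103 ∈ [-1.3, -0.9) ⇒ IN Λ
candidate 2: (m,n)=(9,7) → π∥ = 9+7·β ≈ 32.119429, π⊥ = 9+7·β' ≈ 6.880571 ∉ [-1.3, -0.9) ⇒ out
candidate 3: (m,n)=(0,2) → π∥ = 0+2·β ≈ 6.605551, π⊥ = 0+2·β' ≈ -0.605551 ∉ [-1.3, -0.9) ⇒ out
candidate 4: (m,n)=(-2,-3) → π∥ = -2-3·β ≈ -11.908327, π⊥ = -2-3·β' ≈ -1.091673 ∈ [-1.3, -0.9) ⇒ IN Λ
candidate 5: (m,n)=(4,18) → π∥ = 4+18·β ≈ 63.449961, π⊥ = 4+18·β' ≈ -1.449961 ∉ [-1.3, -0.9) ⇒ out
candidate 6: (m,n)=(-3,-6) → π∥ = -3-6·β ≈ -22.816654, π⊥ = -3-6·β' ≈ -1.183346 ∈ [-1.3, -0.9) ⇒ IN Λ
candidate 7: (m,n)=(7,4) → π∥ = 7+4·β ≈ 20.211103, π⊥ = 7+4·β' ≈ 5.788897 ∉ [-1.3, -0.9) ⇒ out
candidate 8: (m,n)=(-1,4) → π∥ = -1+4·β ≈ 12.211103, π⊥ = -1+4·β' ≈ -2.211103 ∉ [-1.3, -0.9) ⇒ out
candidate 9: (m,n)=(3,15) → π∥ = 3+15·β ≈ 52.541635, π⊥ = 3+15·β' ≈ -1.541635 ∉ [-1.3, -0.9) ⇒ out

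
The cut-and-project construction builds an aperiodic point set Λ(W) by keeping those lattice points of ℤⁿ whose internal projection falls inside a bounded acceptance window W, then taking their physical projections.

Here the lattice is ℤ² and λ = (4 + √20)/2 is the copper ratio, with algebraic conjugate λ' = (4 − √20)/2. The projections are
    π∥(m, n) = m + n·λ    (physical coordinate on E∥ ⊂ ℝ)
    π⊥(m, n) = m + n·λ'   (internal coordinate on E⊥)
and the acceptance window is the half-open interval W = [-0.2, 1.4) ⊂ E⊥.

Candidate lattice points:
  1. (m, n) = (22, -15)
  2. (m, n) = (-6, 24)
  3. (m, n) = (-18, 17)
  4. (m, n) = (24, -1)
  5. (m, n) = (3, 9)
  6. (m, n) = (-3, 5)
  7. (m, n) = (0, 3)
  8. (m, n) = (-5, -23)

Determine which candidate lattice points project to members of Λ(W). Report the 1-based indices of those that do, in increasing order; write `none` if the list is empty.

Compute λ' = (4−√20)/2 = -0.2361, so π⊥(m,n) = m -0.2361·n.
[1] lift (22,-15): star map gives 25.5410; window check -0.2 ≤ 25.5410 < 1.4 is false → out
[2] lift (-6,24): star map gives -11.6656; window check -0.2 ≤ -11.6656 < 1.4 is false → out
[3] lift (-18,17): star map gives -22.0132; window check -0.2 ≤ -22.0132 < 1.4 is false → out
[4] lift (24,-1): star map gives 24.2361; window check -0.2 ≤ 24.2361 < 1.4 is false → out
[5] lift (3,9): star map gives 0.8754; window check -0.2 ≤ 0.8754 < 1.4 is true → IN Λ
[6] lift (-3,5): star map gives -4.1803; window check -0.2 ≤ -4.1803 < 1.4 is false → out
[7] lift (0,3): star map gives -0.7082; window check -0.2 ≤ -0.7082 < 1.4 is false → out
[8] lift (-5,-23): star map gives 0.4296; window check -0.2 ≤ 0.4296 < 1.4 is true → IN Λ

5, 8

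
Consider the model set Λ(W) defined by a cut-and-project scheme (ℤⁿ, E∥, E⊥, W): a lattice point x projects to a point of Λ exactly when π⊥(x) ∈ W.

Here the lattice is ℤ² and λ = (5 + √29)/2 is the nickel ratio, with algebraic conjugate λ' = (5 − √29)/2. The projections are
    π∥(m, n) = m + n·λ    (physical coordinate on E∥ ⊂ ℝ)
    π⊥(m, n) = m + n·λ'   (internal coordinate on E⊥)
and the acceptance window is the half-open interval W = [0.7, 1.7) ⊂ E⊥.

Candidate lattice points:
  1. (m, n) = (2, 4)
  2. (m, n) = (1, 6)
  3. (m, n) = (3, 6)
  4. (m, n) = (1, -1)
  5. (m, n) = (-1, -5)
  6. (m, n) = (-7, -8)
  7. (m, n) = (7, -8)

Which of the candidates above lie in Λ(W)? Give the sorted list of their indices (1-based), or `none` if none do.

Numerically λ ≈ 5.192582 and λ' = −1/λ ≈ -0.192582.
[1] lift (2,4): star map gives 1.229670; window check 0.7 ≤ 1.229670 < 1.7 is true → IN Λ
[2] lift (1,6): star map gives -0.155494; window check 0.7 ≤ -0.155494 < 1.7 is false → out
[3] lift (3,6): star map gives 1.844506; window check 0.7 ≤ 1.844506 < 1.7 is false → out
[4] lift (1,-1): star map gives 1.192582; window check 0.7 ≤ 1.192582 < 1.7 is true → IN Λ
[5] lift (-1,-5): star map gives -0.037088; window check 0.7 ≤ -0.037088 < 1.7 is false → out
[6] lift (-7,-8): star map gives -5.459341; window check 0.7 ≤ -5.459341 < 1.7 is false → out
[7] lift (7,-8): star map gives 8.540659; window check 0.7 ≤ 8.540659 < 1.7 is false → out

1, 4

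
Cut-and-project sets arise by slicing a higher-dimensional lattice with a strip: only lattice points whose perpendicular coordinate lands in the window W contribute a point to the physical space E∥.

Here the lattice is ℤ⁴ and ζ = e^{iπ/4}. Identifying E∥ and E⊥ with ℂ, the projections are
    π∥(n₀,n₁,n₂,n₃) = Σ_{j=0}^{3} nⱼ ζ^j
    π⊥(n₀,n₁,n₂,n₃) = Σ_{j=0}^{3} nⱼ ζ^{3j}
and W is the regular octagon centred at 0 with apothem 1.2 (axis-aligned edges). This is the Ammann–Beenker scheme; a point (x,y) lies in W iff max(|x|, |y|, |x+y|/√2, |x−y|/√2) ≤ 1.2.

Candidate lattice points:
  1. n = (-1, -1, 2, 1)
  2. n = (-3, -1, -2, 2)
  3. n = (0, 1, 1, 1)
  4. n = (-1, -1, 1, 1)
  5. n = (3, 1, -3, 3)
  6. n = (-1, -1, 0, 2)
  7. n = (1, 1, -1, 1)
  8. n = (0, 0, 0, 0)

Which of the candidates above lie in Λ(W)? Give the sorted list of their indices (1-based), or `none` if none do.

3, 4, 8

With ζ = e^{iπ/4} the internal vectors are ζ^0,ζ^3,ζ^6,ζ^9.
#1 (-1, -1, 2, 1): internal (0.4142, -2.0000); octagon support 2.0000 vs apothem 1.2 → ∉ W
#2 (-3, -1, -2, 2): internal (-0.8787, 2.7071); octagon support 2.7071 vs apothem 1.2 → ∉ W
#3 (0, 1, 1, 1): internal (0.0000, 0.4142); octagon support 0.4142 vs apothem 1.2 → ∈ W
#4 (-1, -1, 1, 1): internal (0.4142, -1.0000); octagon support 1.0000 vs apothem 1.2 → ∈ W
#5 (3, 1, -3, 3): internal (4.4142, 5.8284); octagon support 7.2426 vs apothem 1.2 → ∉ W
#6 (-1, -1, 0, 2): internal (1.1213, 0.7071); octagon support 1.2929 vs apothem 1.2 → ∉ W
#7 (1, 1, -1, 1): internal (1.0000, 2.4142); octagon support 2.4142 vs apothem 1.2 → ∉ W
#8 (0, 0, 0, 0): internal (0.0000, 0.0000); octagon support 0.0000 vs apothem 1.2 → ∈ W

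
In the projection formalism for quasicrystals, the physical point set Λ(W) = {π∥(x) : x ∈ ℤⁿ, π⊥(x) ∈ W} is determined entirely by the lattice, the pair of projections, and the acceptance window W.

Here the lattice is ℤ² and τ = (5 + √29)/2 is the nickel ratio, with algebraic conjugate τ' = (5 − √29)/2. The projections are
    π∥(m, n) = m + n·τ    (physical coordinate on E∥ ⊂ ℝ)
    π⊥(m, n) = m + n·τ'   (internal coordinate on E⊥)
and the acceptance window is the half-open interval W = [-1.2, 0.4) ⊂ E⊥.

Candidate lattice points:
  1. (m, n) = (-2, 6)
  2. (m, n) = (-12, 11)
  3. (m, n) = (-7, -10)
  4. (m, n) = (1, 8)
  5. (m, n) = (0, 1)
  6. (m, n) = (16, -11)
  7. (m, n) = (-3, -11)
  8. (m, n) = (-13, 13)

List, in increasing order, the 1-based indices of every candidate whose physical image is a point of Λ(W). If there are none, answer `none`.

4, 5, 7

τ' = (5−√29)/2 ≈ -0.1926.
#1 (-2,6): internal coord -2 + (6)·τ' = -3.1555; -3.1555 ∉ [-1.2, 0.4) → out
#2 (-12,11): internal coord -12 + (11)·τ' = -14.1184; -14.1184 ∉ [-1.2, 0.4) → out
#3 (-7,-10): internal coord -7 + (-10)·τ' = -5.0742; -5.0742 ∉ [-1.2, 0.4) → out
#4 (1,8): internal coord 1 + (8)·τ' = -0.5407; -0.5407 ∈ [-1.2, 0.4) → IN Λ
#5 (0,1): internal coord 0 + (1)·τ' = -0.1926; -0.1926 ∈ [-1.2, 0.4) → IN Λ
#6 (16,-11): internal coord 16 + (-11)·τ' = +18.1184; +18.1184 ∉ [-1.2, 0.4) → out
#7 (-3,-11): internal coord -3 + (-11)·τ' = -0.8816; -0.8816 ∈ [-1.2, 0.4) → IN Λ
#8 (-13,13): internal coord -13 + (13)·τ' = -15.5036; -15.5036 ∉ [-1.2, 0.4) → out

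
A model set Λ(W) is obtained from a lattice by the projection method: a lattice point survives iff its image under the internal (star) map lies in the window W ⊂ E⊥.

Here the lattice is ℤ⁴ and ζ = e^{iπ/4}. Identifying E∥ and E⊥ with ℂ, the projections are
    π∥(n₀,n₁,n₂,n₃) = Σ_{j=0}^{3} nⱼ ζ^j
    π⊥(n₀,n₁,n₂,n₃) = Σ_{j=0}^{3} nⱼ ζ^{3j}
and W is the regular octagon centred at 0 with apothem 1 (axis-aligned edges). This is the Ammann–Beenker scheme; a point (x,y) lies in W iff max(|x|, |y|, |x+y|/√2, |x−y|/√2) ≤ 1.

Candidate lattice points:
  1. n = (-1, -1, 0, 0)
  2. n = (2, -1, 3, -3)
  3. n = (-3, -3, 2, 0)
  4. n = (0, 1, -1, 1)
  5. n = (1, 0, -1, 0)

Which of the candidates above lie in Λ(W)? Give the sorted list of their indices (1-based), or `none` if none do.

1

π⊥(n) = n₀ + n₁ζ³ + n₂ζ⁶ + n₃ζ⁹ where ζ = e^{iπ/4}.
#1 (-1, -1, 0, 0): internal (-0.292893, -0.707107); octagon support 0.707107 vs apothem 1 → ∈ W
#2 (2, -1, 3, -3): internal (0.585786, -5.828427); octagon support 5.828427 vs apothem 1 → ∉ W
#3 (-3, -3, 2, 0): internal (-0.878680, -4.121320); octagon support 4.121320 vs apothem 1 → ∉ W
#4 (0, 1, -1, 1): internal (0.000000, 2.414214); octagon support 2.414214 vs apothem 1 → ∉ W
#5 (1, 0, -1, 0): internal (1.000000, 1.000000); octagon support 1.414214 vs apothem 1 → ∉ W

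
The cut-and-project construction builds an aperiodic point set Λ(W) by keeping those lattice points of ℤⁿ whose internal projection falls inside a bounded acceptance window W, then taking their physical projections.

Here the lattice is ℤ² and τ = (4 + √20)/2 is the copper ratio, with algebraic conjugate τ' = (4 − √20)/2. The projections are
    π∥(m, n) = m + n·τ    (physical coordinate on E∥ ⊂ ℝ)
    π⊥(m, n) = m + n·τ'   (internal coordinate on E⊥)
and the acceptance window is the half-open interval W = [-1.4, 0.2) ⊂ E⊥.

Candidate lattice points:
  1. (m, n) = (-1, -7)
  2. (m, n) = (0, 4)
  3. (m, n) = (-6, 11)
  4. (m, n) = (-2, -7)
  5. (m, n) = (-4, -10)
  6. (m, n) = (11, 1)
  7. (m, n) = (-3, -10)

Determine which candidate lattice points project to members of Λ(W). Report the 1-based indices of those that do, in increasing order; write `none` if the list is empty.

Numerically τ ≈ 4.2361 and τ' = −1/τ ≈ -0.2361.
[1] lift (-1,-7): star map gives 0.6525; window check -1.4 ≤ 0.6525 < 0.2 is false → out
[2] lift (0,4): star map gives -0.9443; window check -1.4 ≤ -0.9443 < 0.2 is true → IN Λ
[3] lift (-6,11): star map gives -8.5967; window check -1.4 ≤ -8.5967 < 0.2 is false → out
[4] lift (-2,-7): star map gives -0.3475; window check -1.4 ≤ -0.3475 < 0.2 is true → IN Λ
[5] lift (-4,-10): star map gives -1.6393; window check -1.4 ≤ -1.6393 < 0.2 is false → out
[6] lift (11,1): star map gives 10.7639; window check -1.4 ≤ 10.7639 < 0.2 is false → out
[7] lift (-3,-10): star map gives -0.6393; window check -1.4 ≤ -0.6393 < 0.2 is true → IN Λ

2, 4, 7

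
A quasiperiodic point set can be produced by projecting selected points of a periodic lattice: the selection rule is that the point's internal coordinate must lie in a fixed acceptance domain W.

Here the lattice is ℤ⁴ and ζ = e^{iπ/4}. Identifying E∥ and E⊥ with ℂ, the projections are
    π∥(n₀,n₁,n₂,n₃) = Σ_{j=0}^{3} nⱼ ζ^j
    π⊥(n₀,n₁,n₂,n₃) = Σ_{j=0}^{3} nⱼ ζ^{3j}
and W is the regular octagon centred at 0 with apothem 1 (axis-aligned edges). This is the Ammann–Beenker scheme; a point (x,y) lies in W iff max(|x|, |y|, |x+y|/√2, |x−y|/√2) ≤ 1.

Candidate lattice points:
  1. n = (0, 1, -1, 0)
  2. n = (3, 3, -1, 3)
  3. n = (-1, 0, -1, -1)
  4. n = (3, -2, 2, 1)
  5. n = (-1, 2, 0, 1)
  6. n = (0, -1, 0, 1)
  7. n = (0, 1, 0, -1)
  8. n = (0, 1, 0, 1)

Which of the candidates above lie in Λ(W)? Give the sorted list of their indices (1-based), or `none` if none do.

none

With ζ = e^{iπ/4} the internal vectors are ζ^0,ζ^3,ζ^6,ζ^9.
candidate 1: n = (0, 1, -1, 0) → π⊥ ≈ (-0.70711, +1.70711); max(|x|,|y|,|x±y|/√2) = 1.70711 > 1 ⇒ ∉ W
candidate 2: n = (3, 3, -1, 3) → π⊥ ≈ (+3.00000, +5.24264); max(|x|,|y|,|x±y|/√2) = 5.82843 > 1 ⇒ ∉ W
candidate 3: n = (-1, 0, -1, -1) → π⊥ ≈ (-1.70711, +0.29289); max(|x|,|y|,|x±y|/√2) = 1.70711 > 1 ⇒ ∉ W
candidate 4: n = (3, -2, 2, 1) → π⊥ ≈ (+5.12132, -2.70711); max(|x|,|y|,|x±y|/√2) = 5.53553 > 1 ⇒ ∉ W
candidate 5: n = (-1, 2, 0, 1) → π⊥ ≈ (-1.70711, +2.12132); max(|x|,|y|,|x±y|/√2) = 2.70711 > 1 ⇒ ∉ W
candidate 6: n = (0, -1, 0, 1) → π⊥ ≈ (+1.41421, +0.00000); max(|x|,|y|,|x±y|/√2) = 1.41421 > 1 ⇒ ∉ W
candidate 7: n = (0, 1, 0, -1) → π⊥ ≈ (-1.41421, +0.00000); max(|x|,|y|,|x±y|/√2) = 1.41421 > 1 ⇒ ∉ W
candidate 8: n = (0, 1, 0, 1) → π⊥ ≈ (+0.00000, +1.41421); max(|x|,|y|,|x±y|/√2) = 1.41421 > 1 ⇒ ∉ W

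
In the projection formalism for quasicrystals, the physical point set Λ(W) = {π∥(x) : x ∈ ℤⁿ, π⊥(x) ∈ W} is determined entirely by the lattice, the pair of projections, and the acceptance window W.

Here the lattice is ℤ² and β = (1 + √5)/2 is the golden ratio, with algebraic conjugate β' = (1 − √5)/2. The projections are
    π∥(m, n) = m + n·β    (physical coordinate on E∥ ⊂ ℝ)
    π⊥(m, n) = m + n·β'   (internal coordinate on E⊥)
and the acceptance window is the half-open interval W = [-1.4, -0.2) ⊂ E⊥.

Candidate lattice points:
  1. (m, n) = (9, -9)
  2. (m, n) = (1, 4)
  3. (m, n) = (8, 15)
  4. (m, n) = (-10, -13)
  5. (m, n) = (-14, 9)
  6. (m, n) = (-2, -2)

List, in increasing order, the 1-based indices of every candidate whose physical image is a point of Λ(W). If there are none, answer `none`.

3, 6

Numerically β ≈ 1.6180 and β' = −1/β ≈ -0.6180.
#1 (9,-9): internal coord 9 + (-9)·β' = +14.5623; +14.5623 ∉ [-1.4, -0.2) → out
#2 (1,4): internal coord 1 + (4)·β' = -1.4721; -1.4721 ∉ [-1.4, -0.2) → out
#3 (8,15): internal coord 8 + (15)·β' = -1.2705; -1.2705 ∈ [-1.4, -0.2) → IN Λ
#4 (-10,-13): internal coord -10 + (-13)·β' = -1.9656; -1.9656 ∉ [-1.4, -0.2) → out
#5 (-14,9): internal coord -14 + (9)·β' = -19.5623; -19.5623 ∉ [-1.4, -0.2) → out
#6 (-2,-2): internal coord -2 + (-2)·β' = -0.7639; -0.7639 ∈ [-1.4, -0.2) → IN Λ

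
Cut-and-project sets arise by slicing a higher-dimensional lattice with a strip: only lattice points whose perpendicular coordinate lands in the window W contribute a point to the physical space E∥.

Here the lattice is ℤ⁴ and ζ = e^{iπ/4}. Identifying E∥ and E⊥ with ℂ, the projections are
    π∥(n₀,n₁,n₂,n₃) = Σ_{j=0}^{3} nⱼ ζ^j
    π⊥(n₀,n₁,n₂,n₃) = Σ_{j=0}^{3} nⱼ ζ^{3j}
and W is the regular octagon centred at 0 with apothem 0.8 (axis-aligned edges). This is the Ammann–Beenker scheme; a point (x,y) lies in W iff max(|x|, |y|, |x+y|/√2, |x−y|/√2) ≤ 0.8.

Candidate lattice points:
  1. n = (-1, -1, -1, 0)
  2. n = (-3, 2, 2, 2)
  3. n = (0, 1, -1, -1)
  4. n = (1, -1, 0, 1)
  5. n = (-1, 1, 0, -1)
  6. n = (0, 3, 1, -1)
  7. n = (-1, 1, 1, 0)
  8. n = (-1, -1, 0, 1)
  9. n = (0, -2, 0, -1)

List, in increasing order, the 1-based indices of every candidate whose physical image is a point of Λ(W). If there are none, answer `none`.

1, 8

π⊥(n) = n₀ + n₁ζ³ + n₂ζ⁶ + n₃ζ⁹ where ζ = e^{iπ/4}.
candidate 1: n = (-1, -1, -1, 0) → π⊥ ≈ (-0.292893, +0.292893); max(|x|,|y|,|x±y|/√2) = 0.414214 ≤ 0.8 ⇒ ∈ W
candidate 2: n = (-3, 2, 2, 2) → π⊥ ≈ (-3.000000, +0.828427); max(|x|,|y|,|x±y|/√2) = 3.000000 > 0.8 ⇒ ∉ W
candidate 3: n = (0, 1, -1, -1) → π⊥ ≈ (-1.414214, +1.000000); max(|x|,|y|,|x±y|/√2) = 1.707107 > 0.8 ⇒ ∉ W
candidate 4: n = (1, -1, 0, 1) → π⊥ ≈ (+2.414214, +0.000000); max(|x|,|y|,|x±y|/√2) = 2.414214 > 0.8 ⇒ ∉ W
candidate 5: n = (-1, 1, 0, -1) → π⊥ ≈ (-2.414214, +0.000000); max(|x|,|y|,|x±y|/√2) = 2.414214 > 0.8 ⇒ ∉ W
candidate 6: n = (0, 3, 1, -1) → π⊥ ≈ (-2.828427, +0.414214); max(|x|,|y|,|x±y|/√2) = 2.828427 > 0.8 ⇒ ∉ W
candidate 7: n = (-1, 1, 1, 0) → π⊥ ≈ (-1.707107, -0.292893); max(|x|,|y|,|x±y|/√2) = 1.707107 > 0.8 ⇒ ∉ W
candidate 8: n = (-1, -1, 0, 1) → π⊥ ≈ (+0.414214, +0.000000); max(|x|,|y|,|x±y|/√2) = 0.414214 ≤ 0.8 ⇒ ∈ W
candidate 9: n = (0, -2, 0, -1) → π⊥ ≈ (+0.707107, -2.121320); max(|x|,|y|,|x±y|/√2) = 2.121320 > 0.8 ⇒ ∉ W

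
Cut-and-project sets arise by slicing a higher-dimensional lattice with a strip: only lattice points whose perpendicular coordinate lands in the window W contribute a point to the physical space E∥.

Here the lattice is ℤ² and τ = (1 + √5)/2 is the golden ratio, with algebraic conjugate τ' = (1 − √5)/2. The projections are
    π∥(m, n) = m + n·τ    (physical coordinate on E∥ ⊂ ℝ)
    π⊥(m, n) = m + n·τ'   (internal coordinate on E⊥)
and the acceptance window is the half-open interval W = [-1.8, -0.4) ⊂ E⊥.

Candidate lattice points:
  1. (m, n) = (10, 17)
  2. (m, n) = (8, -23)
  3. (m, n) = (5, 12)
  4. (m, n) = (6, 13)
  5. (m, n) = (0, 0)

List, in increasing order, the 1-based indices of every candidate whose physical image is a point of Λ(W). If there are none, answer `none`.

Compute τ' = (1−√5)/2 = -0.6180, so π⊥(m,n) = m -0.6180·n.
[1] lift (10,17): star map gives -0.5066; window check -1.8 ≤ -0.5066 < -0.4 is true → IN Λ
[2] lift (8,-23): star map gives 22.2148; window check -1.8 ≤ 22.2148 < -0.4 is false → out
[3] lift (5,12): star map gives -2.4164; window check -1.8 ≤ -2.4164 < -0.4 is false → out
[4] lift (6,13): star map gives -2.0344; window check -1.8 ≤ -2.0344 < -0.4 is false → out
[5] lift (0,0): star map gives 0.0000; window check -1.8 ≤ 0.0000 < -0.4 is false → out

1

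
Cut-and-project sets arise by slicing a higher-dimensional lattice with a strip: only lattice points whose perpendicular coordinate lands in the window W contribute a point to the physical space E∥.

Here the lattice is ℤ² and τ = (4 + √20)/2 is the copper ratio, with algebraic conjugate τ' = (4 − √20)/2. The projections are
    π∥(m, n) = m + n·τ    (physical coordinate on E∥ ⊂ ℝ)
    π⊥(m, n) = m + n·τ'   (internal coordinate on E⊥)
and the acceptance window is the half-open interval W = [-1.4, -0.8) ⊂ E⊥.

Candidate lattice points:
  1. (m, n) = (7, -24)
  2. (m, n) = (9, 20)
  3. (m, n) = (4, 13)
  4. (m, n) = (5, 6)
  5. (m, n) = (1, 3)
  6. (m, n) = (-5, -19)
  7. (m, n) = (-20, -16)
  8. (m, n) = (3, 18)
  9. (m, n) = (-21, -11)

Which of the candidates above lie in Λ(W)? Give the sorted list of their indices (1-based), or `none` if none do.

τ' = (4−√20)/2 ≈ -0.23607.
candidate 1: (m,n)=(7,-24) → π∥ = 7-24·τ ≈ -94.66563, π⊥ = 7-24·τ' ≈ 12.66563 ∉ [-1.4, -0.8) ⇒ out
candidate 2: (m,n)=(9,20) → π∥ = 9+20·τ ≈ 93.72136, π⊥ = 9+20·τ' ≈ 4.27864 ∉ [-1.4, -0.8) ⇒ out
candidate 3: (m,n)=(4,13) → π∥ = 4+13·τ ≈ 59.06888, π⊥ = 4+13·τ' ≈ 0.93112 ∉ [-1.4, -0.8) ⇒ out
candidate 4: (m,n)=(5,6) → π∥ = 5+6·τ ≈ 30.41641, π⊥ = 5+6·τ' ≈ 3.58359 ∉ [-1.4, -0.8) ⇒ out
candidate 5: (m,n)=(1,3) → π∥ = 1+3·τ ≈ 13.70820, π⊥ = 1+3·τ' ≈ 0.29180 ∉ [-1.4, -0.8) ⇒ out
candidate 6: (m,n)=(-5,-19) → π∥ = -5-19·τ ≈ -85.48529, π⊥ = -5-19·τ' ≈ -0.51471 ∉ [-1.4, -0.8) ⇒ out
candidate 7: (m,n)=(-20,-16) → π∥ = -20-16·τ ≈ -87.77709, π⊥ = -20-16·τ' ≈ -16.22291 ∉ [-1.4, -0.8) ⇒ out
candidate 8: (m,n)=(3,18) → π∥ = 3+18·τ ≈ 79.24922, π⊥ = 3+18·τ' ≈ -1.24922 ∈ [-1.4, -0.8) ⇒ IN Λ
candidate 9: (m,n)=(-21,-11) → π∥ = -21-11·τ ≈ -67.59675, π⊥ = -21-11·τ' ≈ -18.40325 ∉ [-1.4, -0.8) ⇒ out

8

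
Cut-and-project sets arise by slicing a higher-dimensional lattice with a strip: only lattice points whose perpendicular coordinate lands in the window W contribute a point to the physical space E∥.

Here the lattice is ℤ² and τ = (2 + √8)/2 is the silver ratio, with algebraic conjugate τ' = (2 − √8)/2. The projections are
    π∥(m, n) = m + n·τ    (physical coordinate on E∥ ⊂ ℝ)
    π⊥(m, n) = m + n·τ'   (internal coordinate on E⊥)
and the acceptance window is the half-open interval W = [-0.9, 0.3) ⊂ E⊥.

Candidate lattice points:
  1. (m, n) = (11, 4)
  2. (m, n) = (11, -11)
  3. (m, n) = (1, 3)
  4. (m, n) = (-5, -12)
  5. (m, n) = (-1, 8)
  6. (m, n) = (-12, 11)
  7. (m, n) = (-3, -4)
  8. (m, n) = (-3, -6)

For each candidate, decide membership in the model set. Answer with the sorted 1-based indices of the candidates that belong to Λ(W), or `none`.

Compute τ' = (2−√8)/2 = -0.414214, so π⊥(m,n) = m -0.414214·n.
#1 (11,4): internal coord 11 + (4)·τ' = +9.343146; +9.343146 ∉ [-0.9, 0.3) → out
#2 (11,-11): internal coord 11 + (-11)·τ' = +15.556349; +15.556349 ∉ [-0.9, 0.3) → out
#3 (1,3): internal coord 1 + (3)·τ' = -0.242641; -0.242641 ∈ [-0.9, 0.3) → IN Λ
#4 (-5,-12): internal coord -5 + (-12)·τ' = -0.029437; -0.029437 ∈ [-0.9, 0.3) → IN Λ
#5 (-1,8): internal coord -1 + (8)·τ' = -4.313708; -4.313708 ∉ [-0.9, 0.3) → out
#6 (-12,11): internal coord -12 + (11)·τ' = -16.556349; -16.556349 ∉ [-0.9, 0.3) → out
#7 (-3,-4): internal coord -3 + (-4)·τ' = -1.343146; -1.343146 ∉ [-0.9, 0.3) → out
#8 (-3,-6): internal coord -3 + (-6)·τ' = -0.514719; -0.514719 ∈ [-0.9, 0.3) → IN Λ

3, 4, 8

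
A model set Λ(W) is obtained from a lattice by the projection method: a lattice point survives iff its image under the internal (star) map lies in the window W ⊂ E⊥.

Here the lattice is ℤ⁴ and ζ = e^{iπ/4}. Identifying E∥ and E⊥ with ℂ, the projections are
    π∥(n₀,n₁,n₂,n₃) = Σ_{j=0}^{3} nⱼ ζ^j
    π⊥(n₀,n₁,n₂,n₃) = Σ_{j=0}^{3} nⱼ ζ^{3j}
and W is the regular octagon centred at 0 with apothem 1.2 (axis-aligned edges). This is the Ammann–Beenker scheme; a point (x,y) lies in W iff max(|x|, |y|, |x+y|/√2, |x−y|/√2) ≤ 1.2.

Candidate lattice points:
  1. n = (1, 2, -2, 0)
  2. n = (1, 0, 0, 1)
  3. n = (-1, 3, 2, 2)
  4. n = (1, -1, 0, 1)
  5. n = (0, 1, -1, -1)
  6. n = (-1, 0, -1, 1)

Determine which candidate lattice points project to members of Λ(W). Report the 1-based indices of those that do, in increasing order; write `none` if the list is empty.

none

π⊥(n) = n₀ + n₁ζ³ + n₂ζ⁶ + n₃ζ⁹ where ζ = e^{iπ/4}.
candidate 1: n = (1, 2, -2, 0) → π⊥ ≈ (-0.41421, +3.41421); max(|x|,|y|,|x±y|/√2) = 3.41421 > 1.2 ⇒ ∉ W
candidate 2: n = (1, 0, 0, 1) → π⊥ ≈ (+1.70711, +0.70711); max(|x|,|y|,|x±y|/√2) = 1.70711 > 1.2 ⇒ ∉ W
candidate 3: n = (-1, 3, 2, 2) → π⊥ ≈ (-1.70711, +1.53553); max(|x|,|y|,|x±y|/√2) = 2.29289 > 1.2 ⇒ ∉ W
candidate 4: n = (1, -1, 0, 1) → π⊥ ≈ (+2.41421, +0.00000); max(|x|,|y|,|x±y|/√2) = 2.41421 > 1.2 ⇒ ∉ W
candidate 5: n = (0, 1, -1, -1) → π⊥ ≈ (-1.41421, +1.00000); max(|x|,|y|,|x±y|/√2) = 1.70711 > 1.2 ⇒ ∉ W
candidate 6: n = (-1, 0, -1, 1) → π⊥ ≈ (-0.29289, +1.70711); max(|x|,|y|,|x±y|/√2) = 1.70711 > 1.2 ⇒ ∉ W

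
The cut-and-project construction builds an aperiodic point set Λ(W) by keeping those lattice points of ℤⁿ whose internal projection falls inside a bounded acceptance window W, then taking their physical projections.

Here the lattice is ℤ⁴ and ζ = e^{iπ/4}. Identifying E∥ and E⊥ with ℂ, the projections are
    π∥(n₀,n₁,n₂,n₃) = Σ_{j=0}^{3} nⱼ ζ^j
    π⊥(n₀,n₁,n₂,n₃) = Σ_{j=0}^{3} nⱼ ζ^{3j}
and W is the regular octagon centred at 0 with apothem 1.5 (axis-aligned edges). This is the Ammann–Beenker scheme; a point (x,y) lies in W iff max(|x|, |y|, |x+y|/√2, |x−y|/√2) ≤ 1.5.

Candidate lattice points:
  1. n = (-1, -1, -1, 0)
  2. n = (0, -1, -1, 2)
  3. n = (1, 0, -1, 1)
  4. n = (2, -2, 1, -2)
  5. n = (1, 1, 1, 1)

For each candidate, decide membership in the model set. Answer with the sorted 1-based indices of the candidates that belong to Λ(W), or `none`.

π⊥(n) = n₀ + n₁ζ³ + n₂ζ⁶ + n₃ζ⁹ where ζ = e^{iπ/4}.
#1 (-1, -1, -1, 0): internal (-0.29289, 0.29289); octagon support 0.41421 vs apothem 1.5 → ∈ W
#2 (0, -1, -1, 2): internal (2.12132, 1.70711); octagon support 2.70711 vs apothem 1.5 → ∉ W
#3 (1, 0, -1, 1): internal (1.70711, 1.70711); octagon support 2.41421 vs apothem 1.5 → ∉ W
#4 (2, -2, 1, -2): internal (2.00000, -3.82843); octagon support 4.12132 vs apothem 1.5 → ∉ W
#5 (1, 1, 1, 1): internal (1.00000, 0.41421); octagon support 1.00000 vs apothem 1.5 → ∈ W

1, 5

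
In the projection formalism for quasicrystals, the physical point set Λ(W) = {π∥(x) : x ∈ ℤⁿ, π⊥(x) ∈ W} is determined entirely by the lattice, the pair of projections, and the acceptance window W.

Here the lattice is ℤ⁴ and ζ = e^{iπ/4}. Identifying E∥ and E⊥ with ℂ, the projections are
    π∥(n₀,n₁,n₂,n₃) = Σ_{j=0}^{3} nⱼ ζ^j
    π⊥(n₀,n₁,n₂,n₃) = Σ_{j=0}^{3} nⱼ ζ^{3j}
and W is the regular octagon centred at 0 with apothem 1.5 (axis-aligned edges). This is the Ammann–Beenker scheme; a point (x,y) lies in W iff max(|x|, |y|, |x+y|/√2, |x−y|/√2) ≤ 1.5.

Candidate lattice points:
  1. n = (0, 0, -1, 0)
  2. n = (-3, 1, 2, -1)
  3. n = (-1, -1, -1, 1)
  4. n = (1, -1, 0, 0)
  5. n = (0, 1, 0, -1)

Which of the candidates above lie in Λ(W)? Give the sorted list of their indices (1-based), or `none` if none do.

With ζ = e^{iπ/4} the internal vectors are ζ^0,ζ^3,ζ^6,ζ^9.
#1 (0, 0, -1, 0): internal (0.000000, 1.000000); octagon support 1.000000 vs apothem 1.5 → ∈ W
#2 (-3, 1, 2, -1): internal (-4.414214, -2.000000); octagon support 4.535534 vs apothem 1.5 → ∉ W
#3 (-1, -1, -1, 1): internal (0.414214, 1.000000); octagon support 1.000000 vs apothem 1.5 → ∈ W
#4 (1, -1, 0, 0): internal (1.707107, -0.707107); octagon support 1.707107 vs apothem 1.5 → ∉ W
#5 (0, 1, 0, -1): internal (-1.414214, 0.000000); octagon support 1.414214 vs apothem 1.5 → ∈ W

1, 3, 5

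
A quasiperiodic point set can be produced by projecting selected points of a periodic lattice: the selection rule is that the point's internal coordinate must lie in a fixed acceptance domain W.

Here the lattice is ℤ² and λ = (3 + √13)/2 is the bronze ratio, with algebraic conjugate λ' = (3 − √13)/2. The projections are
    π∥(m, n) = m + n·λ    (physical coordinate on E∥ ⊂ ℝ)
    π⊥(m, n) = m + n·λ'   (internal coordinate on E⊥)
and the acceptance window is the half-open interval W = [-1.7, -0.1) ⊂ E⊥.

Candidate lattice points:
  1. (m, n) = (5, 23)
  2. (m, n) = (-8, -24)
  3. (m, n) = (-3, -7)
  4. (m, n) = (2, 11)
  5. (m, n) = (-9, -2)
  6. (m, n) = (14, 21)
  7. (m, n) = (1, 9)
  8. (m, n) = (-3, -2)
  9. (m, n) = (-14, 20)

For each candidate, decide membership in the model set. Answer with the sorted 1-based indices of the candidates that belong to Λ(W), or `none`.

Numerically λ ≈ 3.302776 and λ' = −1/λ ≈ -0.302776.
[1] lift (5,23): star map gives -1.963840; window check -1.7 ≤ -1.963840 < -0.1 is false → out
[2] lift (-8,-24): star map gives -0.733385; window check -1.7 ≤ -0.733385 < -0.1 is true → IN Λ
[3] lift (-3,-7): star map gives -0.880571; window check -1.7 ≤ -0.880571 < -0.1 is true → IN Λ
[4] lift (2,11): star map gives -1.330532; window check -1.7 ≤ -1.330532 < -0.1 is true → IN Λ
[5] lift (-9,-2): star map gives -8.394449; window check -1.7 ≤ -8.394449 < -0.1 is false → out
[6] lift (14,21): star map gives 7.641712; window check -1.7 ≤ 7.641712 < -0.1 is false → out
[7] lift (1,9): star map gives -1.724981; window check -1.7 ≤ -1.724981 < -0.1 is false → out
[8] lift (-3,-2): star map gives -2.394449; window check -1.7 ≤ -2.394449 < -0.1 is false → out
[9] lift (-14,20): star map gives -20.055513; window check -1.7 ≤ -20.055513 < -0.1 is false → out

2, 3, 4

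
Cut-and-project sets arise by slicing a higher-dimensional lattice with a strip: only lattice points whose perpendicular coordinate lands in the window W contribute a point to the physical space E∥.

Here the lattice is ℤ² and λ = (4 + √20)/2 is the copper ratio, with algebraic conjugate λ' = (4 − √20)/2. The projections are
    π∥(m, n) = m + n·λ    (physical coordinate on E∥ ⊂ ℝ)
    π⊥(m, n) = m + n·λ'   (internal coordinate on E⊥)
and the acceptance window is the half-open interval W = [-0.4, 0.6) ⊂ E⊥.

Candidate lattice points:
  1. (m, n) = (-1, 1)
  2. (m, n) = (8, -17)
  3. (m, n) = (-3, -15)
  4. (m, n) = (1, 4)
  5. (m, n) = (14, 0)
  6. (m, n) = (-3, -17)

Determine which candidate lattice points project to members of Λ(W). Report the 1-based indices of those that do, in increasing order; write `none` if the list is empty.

Compute λ' = (4−√20)/2 = -0.236068, so π⊥(m,n) = m -0.236068·n.
[1] lift (-1,1): star map gives -1.236068; window check -0.4 ≤ -1.236068 < 0.6 is false → out
[2] lift (8,-17): star map gives 12.013156; window check -0.4 ≤ 12.013156 < 0.6 is false → out
[3] lift (-3,-15): star map gives 0.541020; window check -0.4 ≤ 0.541020 < 0.6 is true → IN Λ
[4] lift (1,4): star map gives 0.055728; window check -0.4 ≤ 0.055728 < 0.6 is true → IN Λ
[5] lift (14,0): star map gives 14.000000; window check -0.4 ≤ 14.000000 < 0.6 is false → out
[6] lift (-3,-17): star map gives 1.013156; window check -0.4 ≤ 1.013156 < 0.6 is false → out

3, 4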